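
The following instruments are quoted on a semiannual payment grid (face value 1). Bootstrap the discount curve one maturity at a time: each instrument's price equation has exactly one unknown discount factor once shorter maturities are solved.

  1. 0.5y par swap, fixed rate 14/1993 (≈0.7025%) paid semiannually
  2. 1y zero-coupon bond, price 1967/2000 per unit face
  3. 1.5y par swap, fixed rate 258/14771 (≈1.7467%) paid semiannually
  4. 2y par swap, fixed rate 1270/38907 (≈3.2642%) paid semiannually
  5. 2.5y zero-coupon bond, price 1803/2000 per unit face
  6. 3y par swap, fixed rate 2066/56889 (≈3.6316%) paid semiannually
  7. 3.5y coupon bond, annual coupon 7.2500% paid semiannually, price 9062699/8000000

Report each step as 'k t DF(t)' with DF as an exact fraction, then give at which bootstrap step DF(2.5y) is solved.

1 1/2 1993/2000
2 1 1967/2000
3 3/2 4871/5000
4 2 1873/2000
5 5/2 1803/2000
6 3 8967/10000
7 7/2 4471/5000
DF(2.5y) is solved at step 5

step 1 [0.5y] swap r/2=7/1993: DF=(1 − 7/1993·(0))/(1+7/1993) = 1993/2000 ≈ 0.996500
step 2 [1y] zero: DF = P = 1967/2000 ≈ 0.983500
step 3 [1.5y] swap r/2=129/14771: DF=(1 − 129/14771·(0.996500+0.983500))/(1+129/14771) = 4871/5000 ≈ 0.974200
step 4 [2y] swap r/2=635/38907: DF=(1 − 635/38907·(0.996500+0.983500+0.974200))/(1+635/38907) = 1873/2000 ≈ 0.936500
step 5 [2.5y] zero: DF = P = 1803/2000 ≈ 0.901500
step 6 [3y] swap r/2=1033/56889: DF=(1 − 1033/56889·(0.996500+0.983500+0.974200+0.936500+0.901500))/(1+1033/56889) = 8967/10000 ≈ 0.896700
step 7 [3.5y] bond c/2=29/800: DF=(9062699/8000000 − 29/800·(0.996500+0.983500+0.974200+0.936500+0.901500+0.896700))/(1+29/800) = 4471/5000 ≈ 0.894200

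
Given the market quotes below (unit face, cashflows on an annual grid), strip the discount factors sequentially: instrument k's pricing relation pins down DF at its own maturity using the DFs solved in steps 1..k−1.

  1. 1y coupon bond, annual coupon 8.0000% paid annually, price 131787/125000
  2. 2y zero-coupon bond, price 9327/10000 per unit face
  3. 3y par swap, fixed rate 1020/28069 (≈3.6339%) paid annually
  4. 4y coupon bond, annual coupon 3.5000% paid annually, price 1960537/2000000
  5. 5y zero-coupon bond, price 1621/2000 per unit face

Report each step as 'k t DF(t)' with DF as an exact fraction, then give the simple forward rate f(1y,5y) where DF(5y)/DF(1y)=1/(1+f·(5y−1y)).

step 1 [1y] bond c/1=2/25: DF=(131787/125000 − 2/25·(0))/(1+2/25) = 4881/5000 ≈ 0.976200
step 2 [2y] zero: DF = P = 9327/10000 ≈ 0.932700
step 3 [3y] swap r/1=1020/28069: DF=(1 − 1020/28069·(0.976200+0.932700))/(1+1020/28069) = 449/500 ≈ 0.898000
step 4 [4y] bond c/1=7/200: DF=(1960537/2000000 − 7/200·(0.976200+0.932700+0.898000))/(1+7/200) = 4261/5000 ≈ 0.852200
step 5 [5y] zero: DF = P = 1621/2000 ≈ 0.810500

1 1 4881/5000
2 2 9327/10000
3 3 449/500
4 4 4261/5000
5 5 1621/2000
f(1y,5y) = ((4881/5000)/(1621/2000) − 1)/(4) = 1657/32420 ≈ 5.1110%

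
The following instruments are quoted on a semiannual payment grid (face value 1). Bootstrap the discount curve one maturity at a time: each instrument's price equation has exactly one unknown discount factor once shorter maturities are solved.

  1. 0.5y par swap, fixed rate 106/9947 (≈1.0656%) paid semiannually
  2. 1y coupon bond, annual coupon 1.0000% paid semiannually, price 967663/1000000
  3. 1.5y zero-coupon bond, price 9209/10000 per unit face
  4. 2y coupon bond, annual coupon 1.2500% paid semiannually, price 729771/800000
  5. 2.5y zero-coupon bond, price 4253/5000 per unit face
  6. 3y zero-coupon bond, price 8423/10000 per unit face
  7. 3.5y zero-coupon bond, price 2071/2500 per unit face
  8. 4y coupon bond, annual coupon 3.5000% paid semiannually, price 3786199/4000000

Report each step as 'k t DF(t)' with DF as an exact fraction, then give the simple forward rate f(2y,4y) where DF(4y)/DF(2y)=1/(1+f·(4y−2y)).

1 1/2 9947/10000
2 1 9579/10000
3 3/2 9209/10000
4 2 8887/10000
5 5/2 4253/5000
6 3 8423/10000
7 7/2 2071/2500
8 4 4111/5000
f(2y,4y) = ((8887/10000)/(4111/5000) − 1)/(2) = 665/16444 ≈ 4.0440%

step 1 [0.5y] swap r/2=53/9947: DF=(1 − 53/9947·(0))/(1+53/9947) = 9947/10000 ≈ 0.994700
step 2 [1y] bond c/2=1/200: DF=(967663/1000000 − 1/200·(0.994700))/(1+1/200) = 9579/10000 ≈ 0.957900
step 3 [1.5y] zero: DF = P = 9209/10000 ≈ 0.920900
step 4 [2y] bond c/2=1/160: DF=(729771/800000 − 1/160·(0.994700+0.957900+0.920900))/(1+1/160) = 8887/10000 ≈ 0.888700
step 5 [2.5y] zero: DF = P = 4253/5000 ≈ 0.850600
step 6 [3y] zero: DF = P = 8423/10000 ≈ 0.842300
step 7 [3.5y] zero: DF = P = 2071/2500 ≈ 0.828400
step 8 [4y] bond c/2=7/400: DF=(3786199/4000000 − 7/400·(0.994700+0.957900+0.920900+0.888700+0.850600+0.842300+0.828400))/(1+7/400) = 4111/5000 ≈ 0.822200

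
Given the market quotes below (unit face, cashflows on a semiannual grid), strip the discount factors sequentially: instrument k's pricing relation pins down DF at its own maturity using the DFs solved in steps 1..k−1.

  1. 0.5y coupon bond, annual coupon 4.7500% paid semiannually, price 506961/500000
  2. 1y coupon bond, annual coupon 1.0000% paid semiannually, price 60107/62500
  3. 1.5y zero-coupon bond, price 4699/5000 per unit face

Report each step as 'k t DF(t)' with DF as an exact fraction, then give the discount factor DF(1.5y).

1 1/2 619/625
2 1 119/125
3 3/2 4699/5000
DF(1.5y) = 4699/5000 ≈ 0.939800

step 1 [0.5y] bond c/2=19/800: DF=(506961/500000 − 19/800·(0))/(1+19/800) = 619/625 ≈ 0.990400
step 2 [1y] bond c/2=1/200: DF=(60107/62500 − 1/200·(0.990400))/(1+1/200) = 119/125 ≈ 0.952000
step 3 [1.5y] zero: DF = P = 4699/5000 ≈ 0.939800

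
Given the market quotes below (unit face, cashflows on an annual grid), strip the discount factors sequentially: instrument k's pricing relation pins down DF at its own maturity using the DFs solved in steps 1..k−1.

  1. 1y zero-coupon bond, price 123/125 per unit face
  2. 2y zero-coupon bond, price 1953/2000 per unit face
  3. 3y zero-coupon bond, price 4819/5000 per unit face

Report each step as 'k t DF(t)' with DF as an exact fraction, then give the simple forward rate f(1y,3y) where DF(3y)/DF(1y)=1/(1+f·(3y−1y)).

1 1 123/125
2 2 1953/2000
3 3 4819/5000
f(1y,3y) = ((123/125)/(4819/5000) − 1)/(2) = 101/9638 ≈ 1.0479%

step 1 [1y] zero: DF = P = 123/125 ≈ 0.984000
step 2 [2y] zero: DF = P = 1953/2000 ≈ 0.976500
step 3 [3y] zero: DF = P = 4819/5000 ≈ 0.963800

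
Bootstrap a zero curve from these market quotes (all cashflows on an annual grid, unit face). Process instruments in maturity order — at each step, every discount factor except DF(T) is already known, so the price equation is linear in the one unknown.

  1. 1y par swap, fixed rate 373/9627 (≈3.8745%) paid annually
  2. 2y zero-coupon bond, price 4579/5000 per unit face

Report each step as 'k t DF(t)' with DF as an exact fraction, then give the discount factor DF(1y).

step 1 [1y] swap r/1=373/9627: DF=(1 − 373/9627·(0))/(1+373/9627) = 9627/10000 ≈ 0.962700
step 2 [2y] zero: DF = P = 4579/5000 ≈ 0.915800

1 1 9627/10000
2 2 4579/5000
DF(1y) = 9627/10000 ≈ 0.962700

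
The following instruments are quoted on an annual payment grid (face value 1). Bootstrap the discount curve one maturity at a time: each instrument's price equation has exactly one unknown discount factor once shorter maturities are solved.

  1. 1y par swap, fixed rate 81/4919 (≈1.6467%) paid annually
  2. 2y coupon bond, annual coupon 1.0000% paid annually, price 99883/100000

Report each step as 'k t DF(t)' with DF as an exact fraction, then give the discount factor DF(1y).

1 1 4919/5000
2 2 612/625
DF(1y) = 4919/5000 ≈ 0.983800

step 1 [1y] swap r/1=81/4919: DF=(1 − 81/4919·(0))/(1+81/4919) = 4919/5000 ≈ 0.983800
step 2 [2y] bond c/1=1/100: DF=(99883/100000 − 1/100·(0.983800))/(1+1/100) = 612/625 ≈ 0.979200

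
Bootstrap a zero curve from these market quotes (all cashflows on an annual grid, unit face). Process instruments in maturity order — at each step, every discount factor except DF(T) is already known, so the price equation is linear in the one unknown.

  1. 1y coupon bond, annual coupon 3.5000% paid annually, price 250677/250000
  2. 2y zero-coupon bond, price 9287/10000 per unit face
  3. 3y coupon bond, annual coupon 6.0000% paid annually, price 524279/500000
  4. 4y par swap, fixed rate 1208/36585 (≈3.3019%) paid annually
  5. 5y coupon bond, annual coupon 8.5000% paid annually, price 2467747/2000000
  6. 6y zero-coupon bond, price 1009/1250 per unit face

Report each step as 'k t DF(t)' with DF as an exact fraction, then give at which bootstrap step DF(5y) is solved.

1 1 1211/1250
2 2 9287/10000
3 3 4409/5000
4 4 1099/1250
5 5 4253/5000
6 6 1009/1250
DF(5y) is solved at step 5

step 1 [1y] bond c/1=7/200: DF=(250677/250000 − 7/200·(0))/(1+7/200) = 1211/1250 ≈ 0.968800
step 2 [2y] zero: DF = P = 9287/10000 ≈ 0.928700
step 3 [3y] bond c/1=3/50: DF=(524279/500000 − 3/50·(0.968800+0.928700))/(1+3/50) = 4409/5000 ≈ 0.881800
step 4 [4y] swap r/1=1208/36585: DF=(1 − 1208/36585·(0.968800+0.928700+0.881800))/(1+1208/36585) = 1099/1250 ≈ 0.879200
step 5 [5y] bond c/1=17/200: DF=(2467747/2000000 − 17/200·(0.968800+0.928700+0.881800+0.879200))/(1+17/200) = 4253/5000 ≈ 0.850600
step 6 [6y] zero: DF = P = 1009/1250 ≈ 0.807200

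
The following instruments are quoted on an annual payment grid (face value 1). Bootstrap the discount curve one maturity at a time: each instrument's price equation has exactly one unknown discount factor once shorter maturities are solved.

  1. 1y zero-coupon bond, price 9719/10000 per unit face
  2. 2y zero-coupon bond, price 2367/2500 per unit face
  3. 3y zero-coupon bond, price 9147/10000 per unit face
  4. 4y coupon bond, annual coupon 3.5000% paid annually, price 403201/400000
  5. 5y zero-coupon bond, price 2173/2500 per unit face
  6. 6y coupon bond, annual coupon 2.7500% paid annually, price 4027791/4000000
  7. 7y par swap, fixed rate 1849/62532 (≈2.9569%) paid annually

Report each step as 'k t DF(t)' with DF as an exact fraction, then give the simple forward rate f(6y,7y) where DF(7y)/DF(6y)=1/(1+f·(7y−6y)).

1 1 9719/10000
2 2 2367/2500
3 3 9147/10000
4 4 8781/10000
5 5 2173/2500
6 6 4287/5000
7 7 8151/10000
f(6y,7y) = ((4287/5000)/(8151/10000) − 1)/(1) = 141/2717 ≈ 5.1895%

step 1 [1y] zero: DF = P = 9719/10000 ≈ 0.971900
step 2 [2y] zero: DF = P = 2367/2500 ≈ 0.946800
step 3 [3y] zero: DF = P = 9147/10000 ≈ 0.914700
step 4 [4y] bond c/1=7/200: DF=(403201/400000 − 7/200·(0.971900+0.946800+0.914700))/(1+7/200) = 8781/10000 ≈ 0.878100
step 5 [5y] zero: DF = P = 2173/2500 ≈ 0.869200
step 6 [6y] bond c/1=11/400: DF=(4027791/4000000 − 11/400·(0.971900+0.946800+0.914700+0.878100+0.869200))/(1+11/400) = 4287/5000 ≈ 0.857400
step 7 [7y] swap r/1=1849/62532: DF=(1 − 1849/62532·(0.971900+0.946800+0.914700+0.878100+0.869200+0.857400))/(1+1849/62532) = 8151/10000 ≈ 0.815100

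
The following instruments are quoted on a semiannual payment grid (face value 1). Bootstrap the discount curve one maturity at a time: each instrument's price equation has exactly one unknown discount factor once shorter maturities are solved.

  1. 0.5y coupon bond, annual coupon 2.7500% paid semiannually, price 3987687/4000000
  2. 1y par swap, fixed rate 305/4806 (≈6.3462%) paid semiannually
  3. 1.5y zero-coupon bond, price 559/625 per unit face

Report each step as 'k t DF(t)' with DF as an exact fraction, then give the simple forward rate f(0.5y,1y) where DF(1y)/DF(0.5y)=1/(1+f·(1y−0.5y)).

step 1 [0.5y] bond c/2=11/800: DF=(3987687/4000000 − 11/800·(0))/(1+11/800) = 4917/5000 ≈ 0.983400
step 2 [1y] swap r/2=305/9612: DF=(1 − 305/9612·(0.983400))/(1+305/9612) = 939/1000 ≈ 0.939000
step 3 [1.5y] zero: DF = P = 559/625 ≈ 0.894400

1 1/2 4917/5000
2 1 939/1000
3 3/2 559/625
f(0.5y,1y) = ((4917/5000)/(939/1000) − 1)/(1/2) = 148/1565 ≈ 9.4569%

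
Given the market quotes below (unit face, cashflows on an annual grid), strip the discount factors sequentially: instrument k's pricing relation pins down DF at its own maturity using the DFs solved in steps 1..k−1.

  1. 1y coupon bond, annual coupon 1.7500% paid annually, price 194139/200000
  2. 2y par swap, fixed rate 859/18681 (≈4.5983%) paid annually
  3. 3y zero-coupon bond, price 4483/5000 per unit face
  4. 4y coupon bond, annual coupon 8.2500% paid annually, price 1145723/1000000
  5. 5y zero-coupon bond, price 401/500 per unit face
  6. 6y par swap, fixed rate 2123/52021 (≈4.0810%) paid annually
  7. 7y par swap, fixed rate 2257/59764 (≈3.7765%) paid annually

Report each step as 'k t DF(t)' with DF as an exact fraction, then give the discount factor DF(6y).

1 1 477/500
2 2 9141/10000
3 3 4483/5000
4 4 8477/10000
5 5 401/500
6 6 7877/10000
7 7 7743/10000
DF(6y) = 7877/10000 ≈ 0.787700

step 1 [1y] bond c/1=7/400: DF=(194139/200000 − 7/400·(0))/(1+7/400) = 477/500 ≈ 0.954000
step 2 [2y] swap r/1=859/18681: DF=(1 − 859/18681·(0.954000))/(1+859/18681) = 9141/10000 ≈ 0.914100
step 3 [3y] zero: DF = P = 4483/5000 ≈ 0.896600
step 4 [4y] bond c/1=33/400: DF=(1145723/1000000 − 33/400·(0.954000+0.914100+0.896600))/(1+33/400) = 8477/10000 ≈ 0.847700
step 5 [5y] zero: DF = P = 401/500 ≈ 0.802000
step 6 [6y] swap r/1=2123/52021: DF=(1 − 2123/52021·(0.954000+0.914100+0.896600+0.847700+0.802000))/(1+2123/52021) = 7877/10000 ≈ 0.787700
step 7 [7y] swap r/1=2257/59764: DF=(1 − 2257/59764·(0.954000+0.914100+0.896600+0.847700+0.802000+0.787700))/(1+2257/59764) = 7743/10000 ≈ 0.774300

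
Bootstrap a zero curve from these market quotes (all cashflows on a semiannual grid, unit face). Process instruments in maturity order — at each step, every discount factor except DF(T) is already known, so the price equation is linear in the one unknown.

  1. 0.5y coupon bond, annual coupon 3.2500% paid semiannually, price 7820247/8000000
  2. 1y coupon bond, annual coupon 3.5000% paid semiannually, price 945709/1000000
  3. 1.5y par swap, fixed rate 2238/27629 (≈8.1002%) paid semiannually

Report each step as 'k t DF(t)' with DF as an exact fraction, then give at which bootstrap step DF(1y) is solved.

1 1/2 9619/10000
2 1 9129/10000
3 3/2 8881/10000
DF(1y) is solved at step 2

step 1 [0.5y] bond c/2=13/800: DF=(7820247/8000000 − 13/800·(0))/(1+13/800) = 9619/10000 ≈ 0.961900
step 2 [1y] bond c/2=7/400: DF=(945709/1000000 − 7/400·(0.961900))/(1+7/400) = 9129/10000 ≈ 0.912900
step 3 [1.5y] swap r/2=1119/27629: DF=(1 − 1119/27629·(0.961900+0.912900))/(1+1119/27629) = 8881/10000 ≈ 0.888100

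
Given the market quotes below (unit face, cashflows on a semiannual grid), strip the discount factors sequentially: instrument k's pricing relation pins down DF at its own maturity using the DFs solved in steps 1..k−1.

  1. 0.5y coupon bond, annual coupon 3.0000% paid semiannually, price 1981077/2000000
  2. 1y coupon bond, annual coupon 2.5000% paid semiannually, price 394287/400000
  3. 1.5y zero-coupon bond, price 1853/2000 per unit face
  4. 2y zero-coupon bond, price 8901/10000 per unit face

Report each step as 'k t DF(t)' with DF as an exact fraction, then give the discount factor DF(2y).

step 1 [0.5y] bond c/2=3/200: DF=(1981077/2000000 − 3/200·(0))/(1+3/200) = 9759/10000 ≈ 0.975900
step 2 [1y] bond c/2=1/80: DF=(394287/400000 − 1/80·(0.975900))/(1+1/80) = 1923/2000 ≈ 0.961500
step 3 [1.5y] zero: DF = P = 1853/2000 ≈ 0.926500
step 4 [2y] zero: DF = P = 8901/10000 ≈ 0.890100

1 1/2 9759/10000
2 1 1923/2000
3 3/2 1853/2000
4 2 8901/10000
DF(2y) = 8901/10000 ≈ 0.890100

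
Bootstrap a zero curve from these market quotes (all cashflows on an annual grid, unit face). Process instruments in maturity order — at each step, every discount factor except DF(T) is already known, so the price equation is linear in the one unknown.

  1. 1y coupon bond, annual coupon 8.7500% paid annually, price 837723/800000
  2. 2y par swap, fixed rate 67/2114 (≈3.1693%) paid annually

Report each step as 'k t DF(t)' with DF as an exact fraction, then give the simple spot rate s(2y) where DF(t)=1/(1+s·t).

1 1 9629/10000
2 2 9397/10000
s(2y) = (1/(9397/10000) − 1)/(2) = 603/18794 ≈ 3.2085%

step 1 [1y] bond c/1=7/80: DF=(837723/800000 − 7/80·(0))/(1+7/80) = 9629/10000 ≈ 0.962900
step 2 [2y] swap r/1=67/2114: DF=(1 − 67/2114·(0.962900))/(1+67/2114) = 9397/10000 ≈ 0.939700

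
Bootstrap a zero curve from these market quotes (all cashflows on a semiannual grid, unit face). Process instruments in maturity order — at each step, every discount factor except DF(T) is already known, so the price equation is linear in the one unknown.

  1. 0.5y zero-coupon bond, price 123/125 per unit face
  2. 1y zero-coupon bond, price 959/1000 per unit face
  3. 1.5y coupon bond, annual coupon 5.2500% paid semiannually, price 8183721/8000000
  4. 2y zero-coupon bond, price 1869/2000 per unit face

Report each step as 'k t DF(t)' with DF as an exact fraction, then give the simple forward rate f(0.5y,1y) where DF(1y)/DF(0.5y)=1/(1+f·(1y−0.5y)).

step 1 [0.5y] zero: DF = P = 123/125 ≈ 0.984000
step 2 [1y] zero: DF = P = 959/1000 ≈ 0.959000
step 3 [1.5y] bond c/2=21/800: DF=(8183721/8000000 − 21/800·(0.984000+0.959000))/(1+21/800) = 9471/10000 ≈ 0.947100
step 4 [2y] zero: DF = P = 1869/2000 ≈ 0.934500

1 1/2 123/125
2 1 959/1000
3 3/2 9471/10000
4 2 1869/2000
f(0.5y,1y) = ((123/125)/(959/1000) − 1)/(1/2) = 50/959 ≈ 5.2138%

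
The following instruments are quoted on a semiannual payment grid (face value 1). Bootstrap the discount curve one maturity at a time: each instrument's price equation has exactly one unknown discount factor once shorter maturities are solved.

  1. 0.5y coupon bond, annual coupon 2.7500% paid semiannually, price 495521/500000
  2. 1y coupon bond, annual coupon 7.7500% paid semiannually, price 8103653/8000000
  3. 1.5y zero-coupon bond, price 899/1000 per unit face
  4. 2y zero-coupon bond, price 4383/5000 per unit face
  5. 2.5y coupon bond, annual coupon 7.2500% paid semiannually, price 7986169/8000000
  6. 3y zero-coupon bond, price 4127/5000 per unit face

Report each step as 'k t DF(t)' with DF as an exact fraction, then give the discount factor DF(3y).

1 1/2 611/625
2 1 9387/10000
3 3/2 899/1000
4 2 4383/5000
5 5/2 4171/5000
6 3 4127/5000
DF(3y) = 4127/5000 ≈ 0.825400

step 1 [0.5y] bond c/2=11/800: DF=(495521/500000 − 11/800·(0))/(1+11/800) = 611/625 ≈ 0.977600
step 2 [1y] bond c/2=31/800: DF=(8103653/8000000 − 31/800·(0.977600))/(1+31/800) = 9387/10000 ≈ 0.938700
step 3 [1.5y] zero: DF = P = 899/1000 ≈ 0.899000
step 4 [2y] zero: DF = P = 4383/5000 ≈ 0.876600
step 5 [2.5y] bond c/2=29/800: DF=(7986169/8000000 − 29/800·(0.977600+0.938700+0.899000+0.876600))/(1+29/800) = 4171/5000 ≈ 0.834200
step 6 [3y] zero: DF = P = 4127/5000 ≈ 0.825400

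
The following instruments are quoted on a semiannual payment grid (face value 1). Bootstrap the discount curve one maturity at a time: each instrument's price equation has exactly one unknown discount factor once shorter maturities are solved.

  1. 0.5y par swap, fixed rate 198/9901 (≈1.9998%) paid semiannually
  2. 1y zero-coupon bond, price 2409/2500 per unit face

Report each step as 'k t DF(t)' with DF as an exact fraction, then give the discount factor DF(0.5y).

1 1/2 9901/10000
2 1 2409/2500
DF(0.5y) = 9901/10000 ≈ 0.990100

step 1 [0.5y] swap r/2=99/9901: DF=(1 − 99/9901·(0))/(1+99/9901) = 9901/10000 ≈ 0.990100
step 2 [1y] zero: DF = P = 2409/2500 ≈ 0.963600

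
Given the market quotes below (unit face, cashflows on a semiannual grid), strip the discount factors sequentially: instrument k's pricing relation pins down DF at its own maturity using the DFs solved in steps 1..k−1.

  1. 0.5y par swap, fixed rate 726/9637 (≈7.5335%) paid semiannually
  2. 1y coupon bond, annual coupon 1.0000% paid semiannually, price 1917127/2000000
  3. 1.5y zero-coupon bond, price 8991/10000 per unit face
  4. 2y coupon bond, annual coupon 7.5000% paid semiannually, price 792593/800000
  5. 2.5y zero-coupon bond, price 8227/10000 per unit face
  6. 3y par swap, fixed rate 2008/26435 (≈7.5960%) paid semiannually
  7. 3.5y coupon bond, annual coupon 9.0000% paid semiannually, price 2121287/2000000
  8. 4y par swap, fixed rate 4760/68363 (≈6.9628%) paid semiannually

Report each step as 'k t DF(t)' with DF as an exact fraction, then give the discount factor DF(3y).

step 1 [0.5y] swap r/2=363/9637: DF=(1 − 363/9637·(0))/(1+363/9637) = 9637/10000 ≈ 0.963700
step 2 [1y] bond c/2=1/200: DF=(1917127/2000000 − 1/200·(0.963700))/(1+1/200) = 949/1000 ≈ 0.949000
step 3 [1.5y] zero: DF = P = 8991/10000 ≈ 0.899100
step 4 [2y] bond c/2=3/80: DF=(792593/800000 − 3/80·(0.963700+0.949000+0.899100))/(1+3/80) = 8533/10000 ≈ 0.853300
step 5 [2.5y] zero: DF = P = 8227/10000 ≈ 0.822700
step 6 [3y] swap r/2=1004/26435: DF=(1 − 1004/26435·(0.963700+0.949000+0.899100+0.853300+0.822700))/(1+1004/26435) = 999/1250 ≈ 0.799200
step 7 [3.5y] bond c/2=9/200: DF=(2121287/2000000 − 9/200·(0.963700+0.949000+0.899100+0.853300+0.822700+0.799200))/(1+9/200) = 7873/10000 ≈ 0.787300
step 8 [4y] swap r/2=2380/68363: DF=(1 − 2380/68363·(0.963700+0.949000+0.899100+0.853300+0.822700+0.799200+0.787300))/(1+2380/68363) = 381/500 ≈ 0.762000

1 1/2 9637/10000
2 1 949/1000
3 3/2 8991/10000
4 2 8533/10000
5 5/2 8227/10000
6 3 999/1250
7 7/2 7873/10000
8 4 381/500
DF(3y) = 999/1250 ≈ 0.799200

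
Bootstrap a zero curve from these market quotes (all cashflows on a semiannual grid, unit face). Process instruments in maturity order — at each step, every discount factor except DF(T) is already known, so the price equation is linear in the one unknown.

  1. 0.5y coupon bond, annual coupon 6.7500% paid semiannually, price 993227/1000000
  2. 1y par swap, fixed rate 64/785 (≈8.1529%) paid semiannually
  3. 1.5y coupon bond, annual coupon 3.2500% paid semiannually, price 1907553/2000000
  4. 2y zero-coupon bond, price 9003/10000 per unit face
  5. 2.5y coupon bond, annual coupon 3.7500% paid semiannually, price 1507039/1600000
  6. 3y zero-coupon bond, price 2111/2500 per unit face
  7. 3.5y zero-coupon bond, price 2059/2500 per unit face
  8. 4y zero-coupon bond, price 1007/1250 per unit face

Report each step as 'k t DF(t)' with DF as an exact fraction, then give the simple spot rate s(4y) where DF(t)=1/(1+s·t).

1 1/2 1201/1250
2 1 577/625
3 3/2 2271/2500
4 2 9003/10000
5 5/2 4283/5000
6 3 2111/2500
7 7/2 2059/2500
8 4 1007/1250
s(4y) = (1/(1007/1250) − 1)/(4) = 243/4028 ≈ 6.0328%

step 1 [0.5y] bond c/2=27/800: DF=(993227/1000000 − 27/800·(0))/(1+27/800) = 1201/1250 ≈ 0.960800
step 2 [1y] swap r/2=32/785: DF=(1 − 32/785·(0.960800))/(1+32/785) = 577/625 ≈ 0.923200
step 3 [1.5y] bond c/2=13/800: DF=(1907553/2000000 − 13/800·(0.960800+0.923200))/(1+13/800) = 2271/2500 ≈ 0.908400
step 4 [2y] zero: DF = P = 9003/10000 ≈ 0.900300
step 5 [2.5y] bond c/2=3/160: DF=(1507039/1600000 − 3/160·(0.960800+0.923200+0.908400+0.900300))/(1+3/160) = 4283/5000 ≈ 0.856600
step 6 [3y] zero: DF = P = 2111/2500 ≈ 0.844400
step 7 [3.5y] zero: DF = P = 2059/2500 ≈ 0.823600
step 8 [4y] zero: DF = P = 1007/1250 ≈ 0.805600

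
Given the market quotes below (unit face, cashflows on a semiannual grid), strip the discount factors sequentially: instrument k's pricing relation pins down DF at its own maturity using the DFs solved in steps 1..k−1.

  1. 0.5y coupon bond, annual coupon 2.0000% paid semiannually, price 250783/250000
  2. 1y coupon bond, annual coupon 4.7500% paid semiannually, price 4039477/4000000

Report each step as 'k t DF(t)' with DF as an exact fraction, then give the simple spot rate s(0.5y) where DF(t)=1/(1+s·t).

1 1/2 2483/2500
2 1 4817/5000
s(0.5y) = (1/(2483/2500) − 1)/(1/2) = 34/2483 ≈ 1.3693%

step 1 [0.5y] bond c/2=1/100: DF=(250783/250000 − 1/100·(0))/(1+1/100) = 2483/2500 ≈ 0.993200
step 2 [1y] bond c/2=19/800: DF=(4039477/4000000 − 19/800·(0.993200))/(1+19/800) = 4817/5000 ≈ 0.963400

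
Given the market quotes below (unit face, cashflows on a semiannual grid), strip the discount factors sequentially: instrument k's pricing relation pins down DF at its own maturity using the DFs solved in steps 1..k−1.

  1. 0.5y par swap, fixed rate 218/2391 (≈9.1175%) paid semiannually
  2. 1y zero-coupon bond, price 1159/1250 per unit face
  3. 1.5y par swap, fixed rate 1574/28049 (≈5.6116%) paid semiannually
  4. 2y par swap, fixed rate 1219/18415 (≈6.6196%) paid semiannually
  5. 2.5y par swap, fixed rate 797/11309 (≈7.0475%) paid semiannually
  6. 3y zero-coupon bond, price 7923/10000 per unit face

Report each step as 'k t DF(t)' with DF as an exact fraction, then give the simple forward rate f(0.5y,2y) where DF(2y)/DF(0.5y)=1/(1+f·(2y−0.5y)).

step 1 [0.5y] swap r/2=109/2391: DF=(1 − 109/2391·(0))/(1+109/2391) = 2391/2500 ≈ 0.956400
step 2 [1y] zero: DF = P = 1159/1250 ≈ 0.927200
step 3 [1.5y] swap r/2=787/28049: DF=(1 − 787/28049·(0.956400+0.927200))/(1+787/28049) = 9213/10000 ≈ 0.921300
step 4 [2y] swap r/2=1219/36830: DF=(1 − 1219/36830·(0.956400+0.927200+0.921300))/(1+1219/36830) = 8781/10000 ≈ 0.878100
step 5 [2.5y] swap r/2=797/22618: DF=(1 − 797/22618·(0.956400+0.927200+0.921300+0.878100))/(1+797/22618) = 4203/5000 ≈ 0.840600
step 6 [3y] zero: DF = P = 7923/10000 ≈ 0.792300

1 1/2 2391/2500
2 1 1159/1250
3 3/2 9213/10000
4 2 8781/10000
5 5/2 4203/5000
6 3 7923/10000
f(0.5y,2y) = ((2391/2500)/(8781/10000) − 1)/(3/2) = 174/2927 ≈ 5.9447%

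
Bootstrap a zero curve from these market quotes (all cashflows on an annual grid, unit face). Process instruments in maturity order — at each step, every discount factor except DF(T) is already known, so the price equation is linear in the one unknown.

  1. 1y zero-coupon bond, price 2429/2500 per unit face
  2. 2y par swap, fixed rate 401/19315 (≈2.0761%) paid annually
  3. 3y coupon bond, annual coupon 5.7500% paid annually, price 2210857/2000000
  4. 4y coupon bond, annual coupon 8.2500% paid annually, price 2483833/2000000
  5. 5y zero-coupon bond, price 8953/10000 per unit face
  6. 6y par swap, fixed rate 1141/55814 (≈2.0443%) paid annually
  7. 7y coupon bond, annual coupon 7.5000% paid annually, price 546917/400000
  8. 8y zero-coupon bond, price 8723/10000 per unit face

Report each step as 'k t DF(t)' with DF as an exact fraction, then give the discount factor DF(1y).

step 1 [1y] zero: DF = P = 2429/2500 ≈ 0.971600
step 2 [2y] swap r/1=401/19315: DF=(1 − 401/19315·(0.971600))/(1+401/19315) = 9599/10000 ≈ 0.959900
step 3 [3y] bond c/1=23/400: DF=(2210857/2000000 − 23/400·(0.971600+0.959900))/(1+23/400) = 9403/10000 ≈ 0.940300
step 4 [4y] bond c/1=33/400: DF=(2483833/2000000 − 33/400·(0.971600+0.959900+0.940300))/(1+33/400) = 2321/2500 ≈ 0.928400
step 5 [5y] zero: DF = P = 8953/10000 ≈ 0.895300
step 6 [6y] swap r/1=1141/55814: DF=(1 − 1141/55814·(0.971600+0.959900+0.940300+0.928400+0.895300))/(1+1141/55814) = 8859/10000 ≈ 0.885900
step 7 [7y] bond c/1=3/40: DF=(546917/400000 − 3/40·(0.971600+0.959900+0.940300+0.928400+0.895300+0.885900))/(1+3/40) = 353/400 ≈ 0.882500
step 8 [8y] zero: DF = P = 8723/10000 ≈ 0.872300

1 1 2429/2500
2 2 9599/10000
3 3 9403/10000
4 4 2321/2500
5 5 8953/10000
6 6 8859/10000
7 7 353/400
8 8 8723/10000
DF(1y) = 2429/2500 ≈ 0.971600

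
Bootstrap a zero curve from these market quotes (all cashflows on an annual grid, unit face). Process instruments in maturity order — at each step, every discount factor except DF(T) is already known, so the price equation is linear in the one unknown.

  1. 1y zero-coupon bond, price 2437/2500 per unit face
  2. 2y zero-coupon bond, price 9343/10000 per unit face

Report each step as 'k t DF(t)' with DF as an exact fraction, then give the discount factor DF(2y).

step 1 [1y] zero: DF = P = 2437/2500 ≈ 0.974800
step 2 [2y] zero: DF = P = 9343/10000 ≈ 0.934300

1 1 2437/2500
2 2 9343/10000
DF(2y) = 9343/10000 ≈ 0.934300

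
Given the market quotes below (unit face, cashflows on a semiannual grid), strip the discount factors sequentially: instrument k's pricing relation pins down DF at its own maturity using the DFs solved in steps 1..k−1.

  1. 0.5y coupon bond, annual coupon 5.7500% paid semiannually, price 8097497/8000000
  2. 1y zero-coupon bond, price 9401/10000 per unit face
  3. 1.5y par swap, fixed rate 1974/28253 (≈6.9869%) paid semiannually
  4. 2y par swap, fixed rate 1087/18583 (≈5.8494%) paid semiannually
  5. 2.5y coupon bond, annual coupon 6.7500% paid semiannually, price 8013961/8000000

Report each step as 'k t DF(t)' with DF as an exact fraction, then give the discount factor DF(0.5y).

1 1/2 9839/10000
2 1 9401/10000
3 3/2 9013/10000
4 2 8913/10000
5 5/2 8477/10000
DF(0.5y) = 9839/10000 ≈ 0.983900

step 1 [0.5y] bond c/2=23/800: DF=(8097497/8000000 − 23/800·(0))/(1+23/800) = 9839/10000 ≈ 0.983900
step 2 [1y] zero: DF = P = 9401/10000 ≈ 0.940100
step 3 [1.5y] swap r/2=987/28253: DF=(1 − 987/28253·(0.983900+0.940100))/(1+987/28253) = 9013/10000 ≈ 0.901300
step 4 [2y] swap r/2=1087/37166: DF=(1 − 1087/37166·(0.983900+0.940100+0.901300))/(1+1087/37166) = 8913/10000 ≈ 0.891300
step 5 [2.5y] bond c/2=27/800: DF=(8013961/8000000 − 27/800·(0.983900+0.940100+0.901300+0.891300))/(1+27/800) = 8477/10000 ≈ 0.847700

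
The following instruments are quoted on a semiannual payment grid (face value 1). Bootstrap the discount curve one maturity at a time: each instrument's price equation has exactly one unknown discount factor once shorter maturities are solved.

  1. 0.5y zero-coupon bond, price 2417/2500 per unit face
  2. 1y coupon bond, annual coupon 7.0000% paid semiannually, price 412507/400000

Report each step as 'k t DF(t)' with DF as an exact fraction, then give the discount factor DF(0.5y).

step 1 [0.5y] zero: DF = P = 2417/2500 ≈ 0.966800
step 2 [1y] bond c/2=7/200: DF=(412507/400000 − 7/200·(0.966800))/(1+7/200) = 9637/10000 ≈ 0.963700

1 1/2 2417/2500
2 1 9637/10000
DF(0.5y) = 2417/2500 ≈ 0.966800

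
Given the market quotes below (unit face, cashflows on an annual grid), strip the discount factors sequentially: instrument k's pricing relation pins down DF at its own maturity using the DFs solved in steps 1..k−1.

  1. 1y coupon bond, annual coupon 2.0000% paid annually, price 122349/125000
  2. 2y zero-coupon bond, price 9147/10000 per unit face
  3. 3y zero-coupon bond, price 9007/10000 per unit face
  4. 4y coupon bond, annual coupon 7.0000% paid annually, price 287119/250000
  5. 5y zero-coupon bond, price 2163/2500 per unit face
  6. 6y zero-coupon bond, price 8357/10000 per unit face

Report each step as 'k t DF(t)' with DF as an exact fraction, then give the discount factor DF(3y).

step 1 [1y] bond c/1=1/50: DF=(122349/125000 − 1/50·(0))/(1+1/50) = 2399/2500 ≈ 0.959600
step 2 [2y] zero: DF = P = 9147/10000 ≈ 0.914700
step 3 [3y] zero: DF = P = 9007/10000 ≈ 0.900700
step 4 [4y] bond c/1=7/100: DF=(287119/250000 − 7/100·(0.959600+0.914700+0.900700))/(1+7/100) = 4459/5000 ≈ 0.891800
step 5 [5y] zero: DF = P = 2163/2500 ≈ 0.865200
step 6 [6y] zero: DF = P = 8357/10000 ≈ 0.835700

1 1 2399/2500
2 2 9147/10000
3 3 9007/10000
4 4 4459/5000
5 5 2163/2500
6 6 8357/10000
DF(3y) = 9007/10000 ≈ 0.900700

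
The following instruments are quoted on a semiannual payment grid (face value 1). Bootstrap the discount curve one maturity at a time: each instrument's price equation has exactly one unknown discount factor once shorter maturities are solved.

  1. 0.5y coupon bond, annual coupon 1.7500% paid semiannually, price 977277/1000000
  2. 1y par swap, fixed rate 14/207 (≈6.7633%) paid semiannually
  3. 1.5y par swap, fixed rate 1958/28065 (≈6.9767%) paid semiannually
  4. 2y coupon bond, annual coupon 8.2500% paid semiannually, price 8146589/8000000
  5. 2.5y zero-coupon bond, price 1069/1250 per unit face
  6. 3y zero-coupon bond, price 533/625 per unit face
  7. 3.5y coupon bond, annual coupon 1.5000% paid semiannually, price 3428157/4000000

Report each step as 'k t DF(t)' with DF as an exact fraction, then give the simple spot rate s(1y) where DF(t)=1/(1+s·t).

step 1 [0.5y] bond c/2=7/800: DF=(977277/1000000 − 7/800·(0))/(1+7/800) = 1211/1250 ≈ 0.968800
step 2 [1y] swap r/2=7/207: DF=(1 − 7/207·(0.968800))/(1+7/207) = 2339/2500 ≈ 0.935600
step 3 [1.5y] swap r/2=979/28065: DF=(1 − 979/28065·(0.968800+0.935600))/(1+979/28065) = 9021/10000 ≈ 0.902100
step 4 [2y] bond c/2=33/800: DF=(8146589/8000000 − 33/800·(0.968800+0.935600+0.902100))/(1+33/800) = 2167/2500 ≈ 0.866800
step 5 [2.5y] zero: DF = P = 1069/1250 ≈ 0.855200
step 6 [3y] zero: DF = P = 533/625 ≈ 0.852800
step 7 [3.5y] bond c/2=3/400: DF=(3428157/4000000 − 3/400·(0.968800+0.935600+0.902100+0.866800+0.855200+0.852800))/(1+3/400) = 4053/5000 ≈ 0.810600

1 1/2 1211/1250
2 1 2339/2500
3 3/2 9021/10000
4 2 2167/2500
5 5/2 1069/1250
6 3 533/625
7 7/2 4053/5000
s(1y) = (1/(2339/2500) − 1)/(1) = 161/2339 ≈ 6.8833%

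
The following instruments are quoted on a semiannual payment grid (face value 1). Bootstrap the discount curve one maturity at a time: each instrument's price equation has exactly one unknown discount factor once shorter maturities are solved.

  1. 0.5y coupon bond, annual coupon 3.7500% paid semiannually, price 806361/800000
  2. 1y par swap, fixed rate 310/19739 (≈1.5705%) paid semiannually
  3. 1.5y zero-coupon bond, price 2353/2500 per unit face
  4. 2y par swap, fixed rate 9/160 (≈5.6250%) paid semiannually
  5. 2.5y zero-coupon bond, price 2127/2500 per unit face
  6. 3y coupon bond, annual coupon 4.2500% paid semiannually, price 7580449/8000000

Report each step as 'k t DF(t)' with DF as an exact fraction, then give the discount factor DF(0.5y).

step 1 [0.5y] bond c/2=3/160: DF=(806361/800000 − 3/160·(0))/(1+3/160) = 4947/5000 ≈ 0.989400
step 2 [1y] swap r/2=155/19739: DF=(1 − 155/19739·(0.989400))/(1+155/19739) = 1969/2000 ≈ 0.984500
step 3 [1.5y] zero: DF = P = 2353/2500 ≈ 0.941200
step 4 [2y] swap r/2=9/320: DF=(1 − 9/320·(0.989400+0.984500+0.941200))/(1+9/320) = 8929/10000 ≈ 0.892900
step 5 [2.5y] zero: DF = P = 2127/2500 ≈ 0.850800
step 6 [3y] bond c/2=17/800: DF=(7580449/8000000 − 17/800·(0.989400+0.984500+0.941200+0.892900+0.850800))/(1+17/800) = 8309/10000 ≈ 0.830900

1 1/2 4947/5000
2 1 1969/2000
3 3/2 2353/2500
4 2 8929/10000
5 5/2 2127/2500
6 3 8309/10000
DF(0.5y) = 4947/5000 ≈ 0.989400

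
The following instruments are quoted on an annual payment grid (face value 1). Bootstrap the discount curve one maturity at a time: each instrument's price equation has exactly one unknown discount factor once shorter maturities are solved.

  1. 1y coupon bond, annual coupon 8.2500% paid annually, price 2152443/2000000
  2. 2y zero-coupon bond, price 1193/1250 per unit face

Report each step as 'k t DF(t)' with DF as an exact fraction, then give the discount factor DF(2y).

step 1 [1y] bond c/1=33/400: DF=(2152443/2000000 − 33/400·(0))/(1+33/400) = 4971/5000 ≈ 0.994200
step 2 [2y] zero: DF = P = 1193/1250 ≈ 0.954400

1 1 4971/5000
2 2 1193/1250
DF(2y) = 1193/1250 ≈ 0.954400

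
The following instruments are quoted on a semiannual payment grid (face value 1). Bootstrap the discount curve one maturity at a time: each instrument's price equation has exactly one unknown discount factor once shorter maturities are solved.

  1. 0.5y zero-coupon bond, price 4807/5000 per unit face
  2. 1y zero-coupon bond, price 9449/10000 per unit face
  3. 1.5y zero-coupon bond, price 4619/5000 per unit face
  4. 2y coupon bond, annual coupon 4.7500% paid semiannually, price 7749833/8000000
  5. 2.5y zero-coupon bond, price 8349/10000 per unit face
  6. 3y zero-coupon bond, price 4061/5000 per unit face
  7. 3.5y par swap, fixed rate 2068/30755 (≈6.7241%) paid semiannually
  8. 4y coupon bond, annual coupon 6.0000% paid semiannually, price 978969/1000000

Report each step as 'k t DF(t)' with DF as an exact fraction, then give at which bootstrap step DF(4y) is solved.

step 1 [0.5y] zero: DF = P = 4807/5000 ≈ 0.961400
step 2 [1y] zero: DF = P = 9449/10000 ≈ 0.944900
step 3 [1.5y] zero: DF = P = 4619/5000 ≈ 0.923800
step 4 [2y] bond c/2=19/800: DF=(7749833/8000000 − 19/800·(0.961400+0.944900+0.923800))/(1+19/800) = 4403/5000 ≈ 0.880600
step 5 [2.5y] zero: DF = P = 8349/10000 ≈ 0.834900
step 6 [3y] zero: DF = P = 4061/5000 ≈ 0.812200
step 7 [3.5y] swap r/2=1034/30755: DF=(1 − 1034/30755·(0.961400+0.944900+0.923800+0.880600+0.834900+0.812200))/(1+1034/30755) = 1983/2500 ≈ 0.793200
step 8 [4y] bond c/2=3/100: DF=(978969/1000000 − 3/100·(0.961400+0.944900+0.923800+0.880600+0.834900+0.812200+0.793200))/(1+3/100) = 7713/10000 ≈ 0.771300

1 1/2 4807/5000
2 1 9449/10000
3 3/2 4619/5000
4 2 4403/5000
5 5/2 8349/10000
6 3 4061/5000
7 7/2 1983/2500
8 4 7713/10000
DF(4y) is solved at step 8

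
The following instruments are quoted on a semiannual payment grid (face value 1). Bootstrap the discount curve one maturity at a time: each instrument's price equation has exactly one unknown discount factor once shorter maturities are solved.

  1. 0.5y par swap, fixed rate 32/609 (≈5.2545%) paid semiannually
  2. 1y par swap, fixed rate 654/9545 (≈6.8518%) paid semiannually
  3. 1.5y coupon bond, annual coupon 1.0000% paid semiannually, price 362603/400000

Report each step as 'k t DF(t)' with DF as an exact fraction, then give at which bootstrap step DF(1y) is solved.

step 1 [0.5y] swap r/2=16/609: DF=(1 − 16/609·(0))/(1+16/609) = 609/625 ≈ 0.974400
step 2 [1y] swap r/2=327/9545: DF=(1 − 327/9545·(0.974400))/(1+327/9545) = 4673/5000 ≈ 0.934600
step 3 [1.5y] bond c/2=1/200: DF=(362603/400000 − 1/200·(0.974400+0.934600))/(1+1/200) = 357/400 ≈ 0.892500

1 1/2 609/625
2 1 4673/5000
3 3/2 357/400
DF(1y) is solved at step 2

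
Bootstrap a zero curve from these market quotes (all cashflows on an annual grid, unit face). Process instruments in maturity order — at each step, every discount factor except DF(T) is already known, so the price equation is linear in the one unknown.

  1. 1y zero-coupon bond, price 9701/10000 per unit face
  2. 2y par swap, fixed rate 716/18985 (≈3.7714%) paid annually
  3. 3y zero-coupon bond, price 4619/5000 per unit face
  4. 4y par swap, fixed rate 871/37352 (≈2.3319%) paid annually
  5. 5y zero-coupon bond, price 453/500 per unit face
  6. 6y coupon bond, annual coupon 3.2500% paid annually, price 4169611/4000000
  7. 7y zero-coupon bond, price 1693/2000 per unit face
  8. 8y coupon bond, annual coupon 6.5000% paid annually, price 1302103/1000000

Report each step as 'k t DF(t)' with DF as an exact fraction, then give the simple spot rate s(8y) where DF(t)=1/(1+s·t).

1 1 9701/10000
2 2 2321/2500
3 3 4619/5000
4 4 9129/10000
5 5 453/500
6 6 1727/2000
7 7 1693/2000
8 8 167/200
s(8y) = (1/(167/200) − 1)/(8) = 33/1336 ≈ 2.4701%

step 1 [1y] zero: DF = P = 9701/10000 ≈ 0.970100
step 2 [2y] swap r/1=716/18985: DF=(1 − 716/18985·(0.970100))/(1+716/18985) = 2321/2500 ≈ 0.928400
step 3 [3y] zero: DF = P = 4619/5000 ≈ 0.923800
step 4 [4y] swap r/1=871/37352: DF=(1 − 871/37352·(0.970100+0.928400+0.923800))/(1+871/37352) = 9129/10000 ≈ 0.912900
step 5 [5y] zero: DF = P = 453/500 ≈ 0.906000
step 6 [6y] bond c/1=13/400: DF=(4169611/4000000 − 13/400·(0.970100+0.928400+0.923800+0.912900+0.906000))/(1+13/400) = 1727/2000 ≈ 0.863500
step 7 [7y] zero: DF = P = 1693/2000 ≈ 0.846500
step 8 [8y] bond c/1=13/200: DF=(1302103/1000000 − 13/200·(0.970100+0.928400+0.923800+0.912900+0.906000+0.863500+0.846500))/(1+13/200) = 167/200 ≈ 0.835000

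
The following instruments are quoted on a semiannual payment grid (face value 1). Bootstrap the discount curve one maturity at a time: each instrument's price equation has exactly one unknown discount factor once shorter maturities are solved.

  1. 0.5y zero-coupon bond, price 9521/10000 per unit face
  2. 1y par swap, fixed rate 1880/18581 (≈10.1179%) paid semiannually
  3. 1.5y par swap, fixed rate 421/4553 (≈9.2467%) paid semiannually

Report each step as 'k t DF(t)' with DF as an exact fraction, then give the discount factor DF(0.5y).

step 1 [0.5y] zero: DF = P = 9521/10000 ≈ 0.952100
step 2 [1y] swap r/2=940/18581: DF=(1 − 940/18581·(0.952100))/(1+940/18581) = 453/500 ≈ 0.906000
step 3 [1.5y] swap r/2=421/9106: DF=(1 − 421/9106·(0.952100+0.906000))/(1+421/9106) = 8737/10000 ≈ 0.873700

1 1/2 9521/10000
2 1 453/500
3 3/2 8737/10000
DF(0.5y) = 9521/10000 ≈ 0.952100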